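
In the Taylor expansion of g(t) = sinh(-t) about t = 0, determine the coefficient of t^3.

-1/6

c_3 = g′′′(0)/3! = -1/6.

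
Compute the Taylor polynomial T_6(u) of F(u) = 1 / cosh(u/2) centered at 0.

-61*u^6/46080 + 5*u^4/384 - u^2/8 + 1

Divide the numerator series by the denominator series (power-series long division).
[u^0] = 1;  [u^1] = 0;  [u^2] = -1/8;  [u^3] = 0;  [u^4] = 5/384;  [u^5] = 0;  [u^6] = -61/46080.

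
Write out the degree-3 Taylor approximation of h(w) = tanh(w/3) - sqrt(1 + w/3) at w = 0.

-19*w^3/1296 + w^2/72 + w/6 - 1

Add the two expansions coefficient-wise.
h(0) = -1
h′(0) = 1/6
h′′(0) = 1/36
h′′′(0) = -19/216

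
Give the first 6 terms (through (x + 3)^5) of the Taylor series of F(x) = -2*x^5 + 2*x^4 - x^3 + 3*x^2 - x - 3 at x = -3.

-2*(x + 3)^5 + 32*(x + 3)^4 - 205*(x + 3)^3 + 660*(x + 3)^2 - 1072*(x + 3) + 702

F(-3) = 702
F′(-3) = -1072
F′′(-3) = 1320
F′′′(-3) = -1230
F^(4)(-3) = 768
F^(5)(-3) = -240
Dividing each by k! gives the coefficients c_0, ..., c_5.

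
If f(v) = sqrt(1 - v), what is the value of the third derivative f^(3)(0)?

Use the known series and substitute for the argument.
From the series, [v^3] f = -1/16; multiply by 3! = 6 to get -3/8.

-3/8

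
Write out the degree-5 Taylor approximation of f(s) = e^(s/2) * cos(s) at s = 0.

Take the Cauchy product of the two expansions.

41*s^5/3840 - 7*s^4/384 - 11*s^3/48 - 3*s^2/8 + s/2 + 1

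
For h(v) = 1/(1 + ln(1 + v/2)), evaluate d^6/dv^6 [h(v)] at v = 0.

3289/32

Substitute the inner expansion into the outer series and collect powers.
From the series, [v^6] h = 3289/23040; multiply by 6! = 720 to get 3289/32.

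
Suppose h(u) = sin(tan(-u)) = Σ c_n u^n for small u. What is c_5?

Let u equal the inner series; expand the outer function in u and truncate.
[u^0] = 0;  [u^1] = -1;  [u^2] = 0;  [u^3] = -1/6;  [u^4] = 0;  [u^5] = 1/40.

1/40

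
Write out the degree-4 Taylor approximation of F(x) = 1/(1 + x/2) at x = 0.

x^4/16 - x^3/8 + x^2/4 - x/2 + 1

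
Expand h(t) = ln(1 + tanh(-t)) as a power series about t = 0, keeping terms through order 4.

Substitute the inner expansion into the outer series and collect powers.
[t^0] = 0;  [t^1] = -1;  [t^2] = -1/2;  [t^3] = 0;  [t^4] = 1/12.

t^4/12 - t^2/2 - t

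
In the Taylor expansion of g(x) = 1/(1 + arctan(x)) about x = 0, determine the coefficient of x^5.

Let u equal the inner series; expand the outer function in u and truncate.

-1/5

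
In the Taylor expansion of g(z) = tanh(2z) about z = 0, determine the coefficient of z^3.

g(0) = 0
g′(0) = 2
g′′(0) = 0
g′′′(0) = -16

-8/3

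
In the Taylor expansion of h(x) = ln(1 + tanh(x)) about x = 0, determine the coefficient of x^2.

-1/2

Plug the Maclaurin series of the inner function into that of the outer and collect terms.
[x^0] = 0;  [x^1] = 1;  [x^2] = -1/2.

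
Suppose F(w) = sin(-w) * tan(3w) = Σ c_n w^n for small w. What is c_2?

Write out both Maclaurin series and multiply, keeping only the needed powers.
F(0) = 0
F′(0) = 0
F′′(0) = -6
So c_2 = F′′(0)/2! = -3.

-3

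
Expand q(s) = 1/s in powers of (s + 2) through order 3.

-(s + 2)^3/16 - (s + 2)^2/8 - (s + 2)/4 - 1/2

Compute the successive derivatives at the expansion point and divide by k!.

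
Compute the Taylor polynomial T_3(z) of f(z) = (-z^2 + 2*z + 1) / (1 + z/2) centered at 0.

7*z^3/8 - 7*z^2/4 + 3*z/2 + 1

Multiply each power in the prefactor through the base expansion.
f(0) = 1
f′(0) = 3/2
f′′(0) = -7/2
f′′′(0) = 21/4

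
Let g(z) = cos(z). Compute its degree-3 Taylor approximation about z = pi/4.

sqrt(2)*(z - pi/4)^3/12 - sqrt(2)*(z - pi/4)^2/4 - sqrt(2)*(z - pi/4)/2 + sqrt(2)/2

Use the known series and substitute for the argument.
g(pi/4) = sqrt(2)/2
g′(pi/4) = -sqrt(2)/2
g′′(pi/4) = -sqrt(2)/2
g′′′(pi/4) = sqrt(2)/2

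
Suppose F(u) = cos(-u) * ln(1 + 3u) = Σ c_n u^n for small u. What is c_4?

Expand each factor separately, then convolve coefficients.

-18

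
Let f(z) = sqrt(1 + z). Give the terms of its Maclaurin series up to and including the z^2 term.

-z^2/8 + z/2 + 1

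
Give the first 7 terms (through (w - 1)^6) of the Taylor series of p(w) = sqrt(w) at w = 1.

-21*(w - 1)^6/1024 + 7*(w - 1)^5/256 - 5*(w - 1)^4/128 + (w - 1)^3/16 - (w - 1)^2/8 + (w - 1)/2 + 1

p(1) = 1
p′(1) = 1/2
p′′(1) = -1/4
p′′′(1) = 3/8
p^(4)(1) = -15/16
p^(5)(1) = 105/32
p^(6)(1) = -945/64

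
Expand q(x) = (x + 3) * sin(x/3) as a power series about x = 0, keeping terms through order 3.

Distribute the polynomial across the series and collect like powers.
q(0) = 0
q′(0) = 1
q′′(0) = 2/3
q′′′(0) = -1/9
Dividing each by k! gives the coefficients c_0, ..., c_3.

-x^3/54 + x^2/3 + x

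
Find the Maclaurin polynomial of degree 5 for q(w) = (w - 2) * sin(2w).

Multiply each power in the prefactor through the base expansion.
q(0) = 0
q′(0) = -4
q′′(0) = 4
q′′′(0) = 16
q^(4)(0) = -32
q^(5)(0) = -64

-8*w^5/15 - 4*w^4/3 + 8*w^3/3 + 2*w^2 - 4*w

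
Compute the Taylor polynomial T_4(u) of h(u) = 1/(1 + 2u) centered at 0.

16*u^4 - 8*u^3 + 4*u^2 - 2*u + 1

h(0) = 1
h′(0) = -2
h′′(0) = 8
h′′′(0) = -48
h^(4)(0) = 384
The Taylor polynomial is Σ h^(k)(0)/k! · u^k.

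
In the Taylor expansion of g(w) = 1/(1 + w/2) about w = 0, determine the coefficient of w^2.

Apply the Taylor formula c_k = f^(k)(a)/k!.
[w^0] = 1;  [w^1] = -1/2;  [w^2] = 1/4.

1/4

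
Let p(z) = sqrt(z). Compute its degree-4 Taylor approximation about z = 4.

Differentiate repeatedly and evaluate at the center.

-5*(z - 4)^4/16384 + (z - 4)^3/512 - (z - 4)^2/64 + (z - 4)/4 + 2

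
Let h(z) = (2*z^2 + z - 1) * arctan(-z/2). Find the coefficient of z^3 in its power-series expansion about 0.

-25/24

Multiply each power in the prefactor through the base expansion.
[z^0] = 0;  [z^1] = 1/2;  [z^2] = -1/2;  [z^3] = -25/24.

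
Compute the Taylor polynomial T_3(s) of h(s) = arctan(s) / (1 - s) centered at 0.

2*s^3/3 + s^2 + s

Use 1/(1 - r) = Σ r^k on the denominator, then take the Cauchy product.
h(0) = 0
h′(0) = 1
h′′(0) = 2
h′′′(0) = 4
Dividing each by k! gives the coefficients c_0, ..., c_3.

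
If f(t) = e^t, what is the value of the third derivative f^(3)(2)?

Use the known series and substitute for the argument.
From the series, [(t - 2)^3] f = e^(2)/6; multiply by 3! = 6 to get e^(2).

e^(2)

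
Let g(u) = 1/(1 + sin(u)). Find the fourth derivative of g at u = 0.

Substitute the inner expansion into the outer series and collect powers.
The coefficient of u^4 in the expansion is 2/3, so g^(4)(0) = 4! * (2/3) = 16.

16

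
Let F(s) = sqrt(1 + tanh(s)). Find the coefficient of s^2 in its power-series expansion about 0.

-1/8

Substitute the inner expansion into the outer series and collect powers.
F(0) = 1
F′(0) = 1/2
F′′(0) = -1/4
So c_2 = F′′(0)/2! = -1/8.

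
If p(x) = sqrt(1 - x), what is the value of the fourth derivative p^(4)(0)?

From the series, [x^4] p = -5/128; multiply by 4! = 24 to get -15/16.

-15/16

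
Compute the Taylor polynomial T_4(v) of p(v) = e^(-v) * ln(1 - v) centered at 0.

-v^3/3 + v^2/2 - v

Expand each factor separately, then convolve coefficients.
[v^0] = 0;  [v^1] = -1;  [v^2] = 1/2;  [v^3] = -1/3;  [v^4] = 0.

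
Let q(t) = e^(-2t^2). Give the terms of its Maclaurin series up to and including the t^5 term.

2*t^4 - 2*t^2 + 1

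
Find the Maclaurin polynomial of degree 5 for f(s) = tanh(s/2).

Compute the successive derivatives at the expansion point and divide by k!.

s^5/240 - s^3/24 + s/2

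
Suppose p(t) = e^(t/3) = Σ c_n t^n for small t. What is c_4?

1/1944

p(0) = 1
p′(0) = 1/3
p′′(0) = 1/9
p′′′(0) = 1/27
p^(4)(0) = 1/81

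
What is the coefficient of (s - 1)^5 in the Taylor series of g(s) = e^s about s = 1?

e/120

g(1) = e
g′(1) = e
g′′(1) = e
g′′′(1) = e
g^(4)(1) = e
g^(5)(1) = e
So c_5 = g^(5)(1)/5! = e/120.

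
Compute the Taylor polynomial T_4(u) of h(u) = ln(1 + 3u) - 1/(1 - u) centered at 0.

-85*u^4/4 + 8*u^3 - 11*u^2/2 + 2*u - 1

Combine the two series term by term.
h(0) = -1
h′(0) = 2
h′′(0) = -11
h′′′(0) = 48
h^(4)(0) = -510
Then c_k = h^(k)(0)/k! gives each Taylor coefficient.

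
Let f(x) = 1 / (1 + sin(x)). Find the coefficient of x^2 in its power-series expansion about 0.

Write 1/(1+u) = 1 - u + u^2 - u^3 + ... and substitute the series for u.
f(0) = 1
f′(0) = -1
f′′(0) = 2

1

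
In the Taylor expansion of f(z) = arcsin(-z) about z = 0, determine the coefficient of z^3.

[z^0] = 0;  [z^1] = -1;  [z^2] = 0;  [z^3] = -1/6.

-1/6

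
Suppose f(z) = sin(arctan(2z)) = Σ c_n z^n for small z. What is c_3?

Let u equal the inner series; expand the outer function in u and truncate.

-4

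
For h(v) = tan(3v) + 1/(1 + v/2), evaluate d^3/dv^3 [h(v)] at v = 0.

213/4

Add the two expansions coefficient-wise.
The coefficient of v^3 in the expansion is 71/8, so h′′′(0) = 3! * (71/8) = 213/4.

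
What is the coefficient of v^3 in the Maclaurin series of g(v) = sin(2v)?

[v^0] = 0;  [v^1] = 2;  [v^2] = 0;  [v^3] = -4/3.

-4/3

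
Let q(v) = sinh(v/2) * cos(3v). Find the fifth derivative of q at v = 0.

Write out both Maclaurin series and multiply, keeping only the needed powers.
From the series, [v^5] q = 6121/3840; multiply by 5! = 120 to get 6121/32.

6121/32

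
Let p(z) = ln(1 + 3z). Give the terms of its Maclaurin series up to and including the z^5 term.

[z^0] = 0;  [z^1] = 3;  [z^2] = -9/2;  [z^3] = 9;  [z^4] = -81/4;  [z^5] = 243/5.

243*z^5/5 - 81*z^4/4 + 9*z^3 - 9*z^2/2 + 3*z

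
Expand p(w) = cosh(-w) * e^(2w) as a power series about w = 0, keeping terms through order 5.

61*w^5/60 + 41*w^4/24 + 7*w^3/3 + 5*w^2/2 + 2*w + 1

Multiply the two series term by term and collect like powers.
p(0) = 1
p′(0) = 2
p′′(0) = 5
p′′′(0) = 14
p^(4)(0) = 41
p^(5)(0) = 122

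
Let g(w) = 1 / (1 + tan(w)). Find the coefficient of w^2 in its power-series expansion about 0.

Use the geometric series for the reciprocal, then substitute.
g(0) = 1
g′(0) = -1
g′′(0) = 2
The Taylor polynomial is Σ g^(k)(0)/k! · w^k.

1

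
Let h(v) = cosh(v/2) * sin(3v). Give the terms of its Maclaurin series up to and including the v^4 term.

-33*v^3/8 + 3*v

Write out both Maclaurin series and multiply, keeping only the needed powers.
h(0) = 0
h′(0) = 3
h′′(0) = 0
h′′′(0) = -99/4
h^(4)(0) = 0
Then c_k = h^(k)(0)/k! gives each Taylor coefficient.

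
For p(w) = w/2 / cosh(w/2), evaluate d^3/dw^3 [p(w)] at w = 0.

-3/8

Write the quotient as an unknown series and match coefficients against numerator = denominator · series.
The coefficient of w^3 in the expansion is -1/16, so p′′′(0) = 3! * (-1/16) = -3/8.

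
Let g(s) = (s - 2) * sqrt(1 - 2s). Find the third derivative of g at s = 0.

3

Shift and add copies of the series according to the polynomial's terms.
From the series, [s^3] g = 1/2; multiply by 3! = 6 to get 3.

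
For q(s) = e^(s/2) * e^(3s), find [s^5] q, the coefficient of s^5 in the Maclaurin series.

Write out both Maclaurin series and multiply, keeping only the needed powers.
q(0) = 1
q′(0) = 7/2
q′′(0) = 49/4
q′′′(0) = 343/8
q^(4)(0) = 2401/16
q^(5)(0) = 16807/32
Then c_k = q^(k)(0)/k! gives each Taylor coefficient.

16807/3840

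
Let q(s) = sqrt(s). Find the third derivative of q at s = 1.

3/8

Differentiate repeatedly and evaluate at the center.
From the series, [(s - 1)^3] q = 1/16; multiply by 3! = 6 to get 3/8.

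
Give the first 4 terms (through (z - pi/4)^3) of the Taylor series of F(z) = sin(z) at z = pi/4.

-sqrt(2)*(z - pi/4)^3/12 - sqrt(2)*(z - pi/4)^2/4 + sqrt(2)*(z - pi/4)/2 + sqrt(2)/2

F(pi/4) = sqrt(2)/2
F′(pi/4) = sqrt(2)/2
F′′(pi/4) = -sqrt(2)/2
F′′′(pi/4) = -sqrt(2)/2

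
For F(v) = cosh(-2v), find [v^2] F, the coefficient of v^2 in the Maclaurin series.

F(0) = 1
F′(0) = 0
F′′(0) = 4
So c_2 = F′′(0)/2! = 2.

2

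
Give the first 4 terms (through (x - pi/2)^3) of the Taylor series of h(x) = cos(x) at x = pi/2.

(x - pi/2)^3/6 - (x - pi/2)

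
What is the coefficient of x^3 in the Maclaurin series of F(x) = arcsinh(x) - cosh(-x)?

-1/6

Add the two expansions coefficient-wise.
So c_3 = F′′′(0)/3! = -1/6.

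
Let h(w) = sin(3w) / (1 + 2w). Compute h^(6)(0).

-46116

Expand each factor separately, then convolve coefficients.
The coefficient of w^6 in the expansion is -1281/20, so h^(6)(0) = 6! * (-1281/20) = -46116.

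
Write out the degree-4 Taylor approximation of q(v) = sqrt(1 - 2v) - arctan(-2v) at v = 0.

Combine the two series term by term.

-5*v^4/8 - 19*v^3/6 - v^2/2 + v + 1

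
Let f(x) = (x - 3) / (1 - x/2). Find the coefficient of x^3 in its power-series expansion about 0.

-1/8

Shift and add copies of the series according to the polynomial's terms.
f(0) = -3
f′(0) = -1/2
f′′(0) = -1/2
f′′′(0) = -3/4
So c_3 = f′′′(0)/3! = -1/8.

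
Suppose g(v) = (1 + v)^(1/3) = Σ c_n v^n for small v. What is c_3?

5/81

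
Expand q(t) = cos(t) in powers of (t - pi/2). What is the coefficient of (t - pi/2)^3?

1/6

Apply the Taylor formula c_k = f^(k)(a)/k!.
q(pi/2) = 0
q′(pi/2) = -1
q′′(pi/2) = 0
q′′′(pi/2) = 1
So c_3 = q′′′(pi/2)/3! = 1/6.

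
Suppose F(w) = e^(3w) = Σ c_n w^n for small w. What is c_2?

9/2

[w^0] = 1;  [w^1] = 3;  [w^2] = 9/2.
So c_2 = F′′(0)/2! = 9/2.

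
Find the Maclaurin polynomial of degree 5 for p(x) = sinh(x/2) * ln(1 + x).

-13*x^5/96 + 3*x^4/16 - x^3/4 + x^2/2

Take the Cauchy product of the two expansions.
p(0) = 0
p′(0) = 0
p′′(0) = 1
p′′′(0) = -3/2
p^(4)(0) = 9/2
p^(5)(0) = -65/4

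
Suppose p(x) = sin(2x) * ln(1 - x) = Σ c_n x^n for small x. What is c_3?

-1

Take the Cauchy product of the two expansions.
p(0) = 0
p′(0) = 0
p′′(0) = -4
p′′′(0) = -6
Then c_k = p^(k)(0)/k! gives each Taylor coefficient.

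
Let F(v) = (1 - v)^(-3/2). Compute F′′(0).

The coefficient of v^2 in the expansion is 15/8, so F′′(0) = 2! * (15/8) = 15/4.

15/4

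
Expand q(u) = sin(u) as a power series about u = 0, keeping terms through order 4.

q(0) = 0
q′(0) = 1
q′′(0) = 0
q′′′(0) = -1
q^(4)(0) = 0

-u^3/6 + u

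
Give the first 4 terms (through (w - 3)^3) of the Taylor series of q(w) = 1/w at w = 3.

-(w - 3)^3/81 + (w - 3)^2/27 - (w - 3)/9 + 1/3

q(3) = 1/3
q′(3) = -1/9
q′′(3) = 2/27
q′′′(3) = -2/27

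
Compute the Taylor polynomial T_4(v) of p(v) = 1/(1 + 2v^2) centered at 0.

4*v^4 - 2*v^2 + 1

p(0) = 1
p′(0) = 0
p′′(0) = -4
p′′′(0) = 0
p^(4)(0) = 96
Then c_k = p^(k)(0)/k! gives each Taylor coefficient.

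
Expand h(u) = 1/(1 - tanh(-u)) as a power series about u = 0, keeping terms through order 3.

-2*u^3/3 + u^2 - u + 1

Compose series: expand the inner function first, then feed it into the outer expansion.
h(0) = 1
h′(0) = -1
h′′(0) = 2
h′′′(0) = -4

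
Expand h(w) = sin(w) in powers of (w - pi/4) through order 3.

-sqrt(2)*(w - pi/4)^3/12 - sqrt(2)*(w - pi/4)^2/4 + sqrt(2)*(w - pi/4)/2 + sqrt(2)/2

h(pi/4) = sqrt(2)/2
h′(pi/4) = sqrt(2)/2
h′′(pi/4) = -sqrt(2)/2
h′′′(pi/4) = -sqrt(2)/2
Then c_k = h^(k)(pi/4)/k! gives each Taylor coefficient.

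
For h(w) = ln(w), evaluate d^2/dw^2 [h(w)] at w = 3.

-1/9

Apply the Taylor formula c_k = f^(k)(a)/k!.
The coefficient of (w - 3)^2 in the expansion is -1/18, so h′′(3) = 2! * (-1/18) = -1/9.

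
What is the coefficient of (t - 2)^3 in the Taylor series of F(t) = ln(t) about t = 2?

Use the known series and substitute for the argument.
F(2) = ln(2)
F′(2) = 1/2
F′′(2) = -1/4
F′′′(2) = 1/4

1/24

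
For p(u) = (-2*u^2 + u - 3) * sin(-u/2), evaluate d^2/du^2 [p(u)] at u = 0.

-1

Shift and add copies of the series according to the polynomial's terms.
From the series, [u^2] p = -1/2; multiply by 2! = 2 to get -1.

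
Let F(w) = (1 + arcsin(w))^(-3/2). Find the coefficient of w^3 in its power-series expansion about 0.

-39/16

Let u equal the inner series; expand the outer function in u and truncate.
[w^0] = 1;  [w^1] = -3/2;  [w^2] = 15/8;  [w^3] = -39/16.
So c_3 = F′′′(0)/3! = -39/16.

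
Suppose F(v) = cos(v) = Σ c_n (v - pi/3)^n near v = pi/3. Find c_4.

1/48

F(pi/3) = 1/2
F′(pi/3) = -sqrt(3)/2
F′′(pi/3) = -1/2
F′′′(pi/3) = sqrt(3)/2
F^(4)(pi/3) = 1/2
The Taylor polynomial is Σ F^(k)(pi/3)/k! · (v - pi/3)^k.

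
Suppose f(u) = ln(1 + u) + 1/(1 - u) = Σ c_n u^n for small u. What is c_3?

Expand each term separately and add.

4/3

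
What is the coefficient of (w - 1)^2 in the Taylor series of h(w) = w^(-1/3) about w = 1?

h(1) = 1
h′(1) = -1/3
h′′(1) = 4/9

2/9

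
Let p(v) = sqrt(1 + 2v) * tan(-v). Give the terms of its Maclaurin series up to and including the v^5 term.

Expand each factor separately, then convolve coefficients.
[v^0] = 0;  [v^1] = -1;  [v^2] = -1;  [v^3] = 1/6;  [v^4] = -5/6;  [v^5] = 79/120.

79*v^5/120 - 5*v^4/6 + v^3/6 - v^2 - v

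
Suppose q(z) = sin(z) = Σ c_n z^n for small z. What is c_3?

q(0) = 0
q′(0) = 1
q′′(0) = 0
q′′′(0) = -1
So c_3 = q′′′(0)/3! = -1/6.

-1/6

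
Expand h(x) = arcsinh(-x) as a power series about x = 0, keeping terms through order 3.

Compute the successive derivatives at the expansion point and divide by k!.

x^3/6 - x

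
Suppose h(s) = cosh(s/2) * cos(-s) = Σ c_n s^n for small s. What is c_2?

-3/8

Take the Cauchy product of the two expansions.
h(0) = 1
h′(0) = 0
h′′(0) = -3/4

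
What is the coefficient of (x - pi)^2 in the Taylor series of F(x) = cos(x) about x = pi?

Compute the successive derivatives at the expansion point and divide by k!.
F(pi) = -1
F′(pi) = 0
F′′(pi) = 1

1/2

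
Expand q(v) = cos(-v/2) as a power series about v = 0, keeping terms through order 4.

q(0) = 1
q′(0) = 0
q′′(0) = -1/4
q′′′(0) = 0
q^(4)(0) = 1/16

v^4/384 - v^2/8 + 1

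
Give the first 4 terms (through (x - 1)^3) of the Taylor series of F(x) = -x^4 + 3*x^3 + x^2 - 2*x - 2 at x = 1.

F(1) = -1
F′(1) = 5
F′′(1) = 8
F′′′(1) = -6
Dividing each by k! gives the coefficients c_0, ..., c_3.

-(x - 1)^3 + 4*(x - 1)^2 + 5*(x - 1) - 1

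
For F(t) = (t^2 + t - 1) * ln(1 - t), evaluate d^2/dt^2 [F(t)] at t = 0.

Distribute the polynomial across the series and collect like powers.
The coefficient of t^2 in the expansion is -1/2, so F′′(0) = 2! * (-1/2) = -1.

-1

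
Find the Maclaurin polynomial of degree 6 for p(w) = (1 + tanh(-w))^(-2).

22*w^6/15 + 34*w^5/15 + 3*w^4 + 10*w^3/3 + 3*w^2 + 2*w + 1

Let u equal the inner series; expand the outer function in u and truncate.
p(0) = 1
p′(0) = 2
p′′(0) = 6
p′′′(0) = 20
p^(4)(0) = 72
p^(5)(0) = 272
p^(6)(0) = 1056
Then c_k = p^(k)(0)/k! gives each Taylor coefficient.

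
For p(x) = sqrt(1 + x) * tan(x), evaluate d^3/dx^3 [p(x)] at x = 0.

5/4

Expand each factor separately, then convolve coefficients.
The coefficient of x^3 in the expansion is 5/24, so p′′′(0) = 3! * (5/24) = 5/4.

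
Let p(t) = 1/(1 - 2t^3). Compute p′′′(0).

The coefficient of t^3 in the expansion is 2, so p′′′(0) = 3! * (2) = 12.

12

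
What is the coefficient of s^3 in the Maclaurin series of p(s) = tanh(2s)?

Compute the successive derivatives at the expansion point and divide by k!.
p(0) = 0
p′(0) = 2
p′′(0) = 0
p′′′(0) = -16
Dividing each by k! gives the coefficients c_0, ..., c_3.

-8/3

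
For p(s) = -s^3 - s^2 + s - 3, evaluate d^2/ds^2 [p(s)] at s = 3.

-20

Apply the Taylor formula c_k = f^(k)(a)/k!.
The coefficient of (s - 3)^2 in the expansion is -10, so p′′(3) = 2! * (-10) = -20.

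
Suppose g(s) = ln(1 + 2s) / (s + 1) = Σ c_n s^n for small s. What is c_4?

-32/3

Expand 1/(denominator) as a geometric series and multiply by the numerator's series.
[s^0] = 0;  [s^1] = 2;  [s^2] = -4;  [s^3] = 20/3;  [s^4] = -32/3.
So c_4 = g^(4)(0)/4! = -32/3.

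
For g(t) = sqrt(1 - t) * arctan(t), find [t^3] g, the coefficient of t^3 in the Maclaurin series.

Expand each factor separately, then convolve coefficients.
[t^0] = 0;  [t^1] = 1;  [t^2] = -1/2;  [t^3] = -11/24.
So c_3 = g′′′(0)/3! = -11/24.

-11/24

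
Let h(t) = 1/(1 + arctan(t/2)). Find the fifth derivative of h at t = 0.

Substitute the inner expansion into the outer series and collect powers.
From the series, [t^5] h = -1/160; multiply by 5! = 120 to get -3/4.

-3/4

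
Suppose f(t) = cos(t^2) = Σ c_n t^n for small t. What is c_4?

f(0) = 1
f′(0) = 0
f′′(0) = 0
f′′′(0) = 0
f^(4)(0) = -12
So c_4 = f^(4)(0)/4! = -1/2.

-1/2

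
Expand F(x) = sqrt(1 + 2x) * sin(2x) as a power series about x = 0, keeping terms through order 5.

Multiply the two series term by term and collect like powers.
F(0) = 0
F′(0) = 2
F′′(0) = 4
F′′′(0) = -14
F^(4)(0) = -8
F^(5)(0) = -38
Dividing each by k! gives the coefficients c_0, ..., c_5.

-19*x^5/60 - x^4/3 - 7*x^3/3 + 2*x^2 + 2*x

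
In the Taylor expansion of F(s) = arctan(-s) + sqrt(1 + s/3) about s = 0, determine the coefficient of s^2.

-1/72

Expand each term separately and add.
F(0) = 1
F′(0) = -5/6
F′′(0) = -1/36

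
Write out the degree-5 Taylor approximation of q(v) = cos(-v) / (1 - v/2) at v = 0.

-v^5/96 - v^4/48 - v^3/8 - v^2/4 + v/2 + 1

Expand each factor separately, then convolve coefficients.
q(0) = 1
q′(0) = 1/2
q′′(0) = -1/2
q′′′(0) = -3/4
q^(4)(0) = -1/2
q^(5)(0) = -5/4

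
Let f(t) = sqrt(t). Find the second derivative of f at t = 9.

-1/108

The coefficient of (t - 9)^2 in the expansion is -1/216, so f′′(9) = 2! * (-1/216) = -1/108.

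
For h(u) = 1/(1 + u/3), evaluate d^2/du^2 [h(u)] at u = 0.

Apply the Taylor formula c_k = f^(k)(a)/k!.
The coefficient of u^2 in the expansion is 1/9, so h′′(0) = 2! * (1/9) = 2/9.

2/9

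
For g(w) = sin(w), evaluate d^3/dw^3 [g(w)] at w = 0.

Compute the successive derivatives at the expansion point and divide by k!.
The coefficient of w^3 in the expansion is -1/6, so g′′′(0) = 3! * (-1/6) = -1.

-1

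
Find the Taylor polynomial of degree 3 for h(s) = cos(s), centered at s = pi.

[(s - pi)^0] = -1;  [(s - pi)^1] = 0;  [(s - pi)^2] = 1/2;  [(s - pi)^3] = 0.

(s - pi)^2/2 - 1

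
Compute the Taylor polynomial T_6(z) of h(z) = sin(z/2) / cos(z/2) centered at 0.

z^5/240 + z^3/24 + z/2

Invert the denominator's series and multiply.
h(0) = 0
h′(0) = 1/2
h′′(0) = 0
h′′′(0) = 1/4
h^(4)(0) = 0
h^(5)(0) = 1/2
h^(6)(0) = 0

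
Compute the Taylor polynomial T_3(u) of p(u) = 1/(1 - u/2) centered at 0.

p(0) = 1
p′(0) = 1/2
p′′(0) = 1/2
p′′′(0) = 3/4
Then c_k = p^(k)(0)/k! gives each Taylor coefficient.

u^3/8 + u^2/4 + u/2 + 1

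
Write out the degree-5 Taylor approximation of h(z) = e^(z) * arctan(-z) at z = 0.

-3*z^5/40 + z^4/6 - z^3/6 - z^2 - z

Write out both Maclaurin series and multiply, keeping only the needed powers.
h(0) = 0
h′(0) = -1
h′′(0) = -2
h′′′(0) = -1
h^(4)(0) = 4
h^(5)(0) = -9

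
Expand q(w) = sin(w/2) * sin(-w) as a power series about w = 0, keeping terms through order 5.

5*w^4/48 - w^2/2

Multiply the two series term by term and collect like powers.
q(0) = 0
q′(0) = 0
q′′(0) = -1
q′′′(0) = 0
q^(4)(0) = 5/2
q^(5)(0) = 0
Then c_k = q^(k)(0)/k! gives each Taylor coefficient.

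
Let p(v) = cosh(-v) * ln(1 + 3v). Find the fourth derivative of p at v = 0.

Write out both Maclaurin series and multiply, keeping only the needed powers.
The coefficient of v^4 in the expansion is -45/2, so p^(4)(0) = 4! * (-45/2) = -540.

-540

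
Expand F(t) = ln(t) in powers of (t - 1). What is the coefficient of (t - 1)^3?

c_3 = F′′′(1)/3! = 1/3.

1/3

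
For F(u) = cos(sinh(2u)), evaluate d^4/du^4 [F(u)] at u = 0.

-48

Let u equal the inner series; expand the outer function in u and truncate.
The coefficient of u^4 in the expansion is -2, so F^(4)(0) = 4! * (-2) = -48.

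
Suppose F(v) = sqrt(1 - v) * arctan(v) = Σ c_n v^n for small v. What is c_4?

5/48

Expand each factor separately, then convolve coefficients.
F(0) = 0
F′(0) = 1
F′′(0) = -1
F′′′(0) = -11/4
F^(4)(0) = 5/2
So c_4 = F^(4)(0)/4! = 5/48.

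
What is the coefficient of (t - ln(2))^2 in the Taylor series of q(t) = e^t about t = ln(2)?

Compute the successive derivatives at the expansion point and divide by k!.
So c_2 = q′′(ln(2))/2! = 1.

1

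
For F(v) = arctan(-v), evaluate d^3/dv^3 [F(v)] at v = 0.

The coefficient of v^3 in the expansion is 1/3, so F′′′(0) = 3! * (1/3) = 2.

2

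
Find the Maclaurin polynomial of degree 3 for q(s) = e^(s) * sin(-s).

-s^3/3 - s^2 - s

Write out both Maclaurin series and multiply, keeping only the needed powers.
q(0) = 0
q′(0) = -1
q′′(0) = -2
q′′′(0) = -2
Then c_k = q^(k)(0)/k! gives each Taylor coefficient.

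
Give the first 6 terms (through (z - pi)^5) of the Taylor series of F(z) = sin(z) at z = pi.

Apply the Taylor formula c_k = f^(k)(a)/k!.

-(z - pi)^5/120 + (z - pi)^3/6 - (z - pi)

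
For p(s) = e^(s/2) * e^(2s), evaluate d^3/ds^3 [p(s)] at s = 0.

125/8

Write out both Maclaurin series and multiply, keeping only the needed powers.
The coefficient of s^3 in the expansion is 125/48, so p′′′(0) = 3! * (125/48) = 125/8.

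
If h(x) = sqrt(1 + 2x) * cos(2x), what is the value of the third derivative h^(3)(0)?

Take the Cauchy product of the two expansions.
From the series, [x^3] h = -3/2; multiply by 3! = 6 to get -9.

-9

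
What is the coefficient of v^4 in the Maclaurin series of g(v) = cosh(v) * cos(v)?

Multiply the two series term by term and collect like powers.
g(0) = 1
g′(0) = 0
g′′(0) = 0
g′′′(0) = 0
g^(4)(0) = -4
So c_4 = g^(4)(0)/4! = -1/6.

-1/6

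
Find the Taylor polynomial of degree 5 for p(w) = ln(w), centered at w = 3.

p(3) = ln(3)
p′(3) = 1/3
p′′(3) = -1/9
p′′′(3) = 2/27
p^(4)(3) = -2/27
p^(5)(3) = 8/81

(w - 3)^5/1215 - (w - 3)^4/324 + (w - 3)^3/81 - (w - 3)^2/18 + (w - 3)/3 + ln(3)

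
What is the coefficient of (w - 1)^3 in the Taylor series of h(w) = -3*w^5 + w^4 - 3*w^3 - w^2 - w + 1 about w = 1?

-29

Compute the successive derivatives at the expansion point and divide by k!.
h(1) = -6
h′(1) = -23
h′′(1) = -68
h′′′(1) = -174
Then c_k = h^(k)(1)/k! gives each Taylor coefficient.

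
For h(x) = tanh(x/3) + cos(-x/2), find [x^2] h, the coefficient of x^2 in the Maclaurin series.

-1/8

Combine the two series term by term.
[x^0] = 1;  [x^1] = 1/3;  [x^2] = -1/8.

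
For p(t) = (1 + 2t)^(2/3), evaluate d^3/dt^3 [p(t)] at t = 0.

From the series, [t^3] p = 32/81; multiply by 3! = 6 to get 64/27.

64/27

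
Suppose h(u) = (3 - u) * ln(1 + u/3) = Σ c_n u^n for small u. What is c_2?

-1/2

Shift and add copies of the series according to the polynomial's terms.
h(0) = 0
h′(0) = 1
h′′(0) = -1
So c_2 = h′′(0)/2! = -1/2.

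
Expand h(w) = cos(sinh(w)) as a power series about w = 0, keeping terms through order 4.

-w^4/8 - w^2/2 + 1

Substitute the inner expansion into the outer series and collect powers.
h(0) = 1
h′(0) = 0
h′′(0) = -1
h′′′(0) = 0
h^(4)(0) = -3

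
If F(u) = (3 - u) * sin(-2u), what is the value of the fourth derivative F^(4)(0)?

-32

Distribute the polynomial across the series and collect like powers.
From the series, [u^4] F = -4/3; multiply by 4! = 24 to get -32.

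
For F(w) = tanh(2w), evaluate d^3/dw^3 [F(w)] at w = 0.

Apply the Taylor formula c_k = f^(k)(a)/k!.
From the series, [w^3] F = -8/3; multiply by 3! = 6 to get -16.

-16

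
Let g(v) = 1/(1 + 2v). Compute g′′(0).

The coefficient of v^2 in the expansion is 4, so g′′(0) = 2! * (4) = 8.

8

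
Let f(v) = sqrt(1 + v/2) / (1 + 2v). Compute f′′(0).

Write out both Maclaurin series and multiply, keeping only the needed powers.
The coefficient of v^2 in the expansion is 111/32, so f′′(0) = 2! * (111/32) = 111/16.

111/16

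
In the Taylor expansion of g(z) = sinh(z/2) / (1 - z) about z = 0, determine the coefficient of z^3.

Write out both Maclaurin series and multiply, keeping only the needed powers.
g(0) = 0
g′(0) = 1/2
g′′(0) = 1
g′′′(0) = 25/8

25/48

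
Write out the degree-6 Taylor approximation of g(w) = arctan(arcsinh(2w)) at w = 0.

Plug the Maclaurin series of the inner function into that of the outer and collect terms.
g(0) = 0
g′(0) = 2
g′′(0) = 0
g′′′(0) = -24
g^(4)(0) = 0
g^(5)(0) = 1696
g^(6)(0) = 0

212*w^5/15 - 4*w^3 + 2*w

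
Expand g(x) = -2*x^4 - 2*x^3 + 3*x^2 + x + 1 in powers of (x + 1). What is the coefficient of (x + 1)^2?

g(-1) = 3
g′(-1) = -3
g′′(-1) = -6
So c_2 = g′′(-1)/2! = -3.

-3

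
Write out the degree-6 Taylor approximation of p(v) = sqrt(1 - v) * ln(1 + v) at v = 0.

-169*v^6/640 + 529*v^5/1920 - 5*v^4/12 + 11*v^3/24 - v^2 + v

Take the Cauchy product of the two expansions.
p(0) = 0
p′(0) = 1
p′′(0) = -2
p′′′(0) = 11/4
p^(4)(0) = -10
p^(5)(0) = 529/16
p^(6)(0) = -1521/8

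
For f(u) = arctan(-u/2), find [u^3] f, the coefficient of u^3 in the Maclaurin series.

1/24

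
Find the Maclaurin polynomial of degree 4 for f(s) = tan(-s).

-s^3/3 - s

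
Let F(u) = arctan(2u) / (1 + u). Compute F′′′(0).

Write out both Maclaurin series and multiply, keeping only the needed powers.
From the series, [u^3] F = -2/3; multiply by 3! = 6 to get -4.

-4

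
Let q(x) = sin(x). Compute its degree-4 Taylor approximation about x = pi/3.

Differentiate repeatedly and evaluate at the center.
[(x - pi/3)^0] = sqrt(3)/2;  [(x - pi/3)^1] = 1/2;  [(x - pi/3)^2] = -sqrt(3)/4;  [(x - pi/3)^3] = -1/12;  [(x - pi/3)^4] = sqrt(3)/48.

sqrt(3)*(x - pi/3)^4/48 - (x - pi/3)^3/12 - sqrt(3)*(x - pi/3)^2/4 + (x - pi/3)/2 + sqrt(3)/2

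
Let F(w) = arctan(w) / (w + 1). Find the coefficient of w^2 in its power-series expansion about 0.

-1

Multiply the numerator's expansion by the denominator's geometric series.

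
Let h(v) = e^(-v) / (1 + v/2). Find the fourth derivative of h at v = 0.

Write out both Maclaurin series and multiply, keeping only the needed powers.
From the series, [v^4] h = 7/16; multiply by 4! = 24 to get 21/2.

21/2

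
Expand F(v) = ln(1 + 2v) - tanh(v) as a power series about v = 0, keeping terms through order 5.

Add the two expansions coefficient-wise.
F(0) = 0
F′(0) = 1
F′′(0) = -4
F′′′(0) = 18
F^(4)(0) = -96
F^(5)(0) = 752
Dividing each by k! gives the coefficients c_0, ..., c_5.

94*v^5/15 - 4*v^4 + 3*v^3 - 2*v^2 + v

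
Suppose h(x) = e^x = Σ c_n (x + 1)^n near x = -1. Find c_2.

e^(-1)/2

h(-1) = e^(-1)
h′(-1) = e^(-1)
h′′(-1) = e^(-1)
So c_2 = h′′(-1)/2! = e^(-1)/2.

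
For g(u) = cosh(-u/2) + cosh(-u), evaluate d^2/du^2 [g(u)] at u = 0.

Expand each term separately and add.
The coefficient of u^2 in the expansion is 5/8, so g′′(0) = 2! * (5/8) = 5/4.

5/4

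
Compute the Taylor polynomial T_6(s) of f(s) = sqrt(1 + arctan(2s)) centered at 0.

Compose series: expand the inner function first, then feed it into the outer expansion.
[s^0] = 1;  [s^1] = 1;  [s^2] = -1/2;  [s^3] = -5/6;  [s^4] = 17/24;  [s^5] = 83/40;  [s^6] = -1489/720.

-1489*s^6/720 + 83*s^5/40 + 17*s^4/24 - 5*s^3/6 - s^2/2 + s + 1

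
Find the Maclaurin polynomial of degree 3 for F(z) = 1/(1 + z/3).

-z^3/27 + z^2/9 - z/3 + 1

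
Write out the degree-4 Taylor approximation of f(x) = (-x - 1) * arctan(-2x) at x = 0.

-8*x^4/3 - 8*x^3/3 + 2*x^2 + 2*x

Distribute the polynomial across the series and collect like powers.
f(0) = 0
f′(0) = 2
f′′(0) = 4
f′′′(0) = -16
f^(4)(0) = -64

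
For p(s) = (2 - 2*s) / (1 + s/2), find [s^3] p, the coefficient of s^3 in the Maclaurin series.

Multiply each power in the prefactor through the base expansion.
p(0) = 2
p′(0) = -3
p′′(0) = 3
p′′′(0) = -9/2
Dividing each by k! gives the coefficients c_0, ..., c_3.

-3/4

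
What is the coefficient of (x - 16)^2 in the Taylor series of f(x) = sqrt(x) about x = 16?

-1/512

[(x - 16)^0] = 4;  [(x - 16)^1] = 1/8;  [(x - 16)^2] = -1/512.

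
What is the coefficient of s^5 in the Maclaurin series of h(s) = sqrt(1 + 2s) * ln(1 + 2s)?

Expand each factor separately, then convolve coefficients.
h(0) = 0
h′(0) = 2
h′′(0) = 0
h′′′(0) = -2
h^(4)(0) = 16
h^(5)(0) = -142
So c_5 = h^(5)(0)/5! = -71/60.

-71/60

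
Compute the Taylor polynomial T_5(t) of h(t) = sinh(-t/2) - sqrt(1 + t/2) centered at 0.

-137*t^5/122880 + 5*t^4/2048 - 11*t^3/384 + t^2/32 - 3*t/4 - 1

Add the two expansions coefficient-wise.
h(0) = -1
h′(0) = -3/4
h′′(0) = 1/16
h′′′(0) = -11/64
h^(4)(0) = 15/256
h^(5)(0) = -137/1024
The Taylor polynomial is Σ h^(k)(0)/k! · t^k.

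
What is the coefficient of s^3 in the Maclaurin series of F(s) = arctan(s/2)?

Differentiate repeatedly and evaluate at the center.
[s^0] = 0;  [s^1] = 1/2;  [s^2] = 0;  [s^3] = -1/24.
So c_3 = F′′′(0)/3! = -1/24.

-1/24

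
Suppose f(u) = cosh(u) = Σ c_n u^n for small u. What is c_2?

1/2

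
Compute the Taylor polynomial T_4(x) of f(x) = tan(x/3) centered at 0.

f(0) = 0
f′(0) = 1/3
f′′(0) = 0
f′′′(0) = 2/27
f^(4)(0) = 0

x^3/81 + x/3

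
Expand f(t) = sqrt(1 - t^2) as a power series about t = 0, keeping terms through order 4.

-t^4/8 - t^2/2 + 1

f(0) = 1
f′(0) = 0
f′′(0) = -1
f′′′(0) = 0
f^(4)(0) = -3
Then c_k = f^(k)(0)/k! gives each Taylor coefficient.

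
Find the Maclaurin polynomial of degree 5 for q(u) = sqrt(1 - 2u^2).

[u^0] = 1;  [u^1] = 0;  [u^2] = -1;  [u^3] = 0;  [u^4] = -1/2;  [u^5] = 0.

-u^4/2 - u^2 + 1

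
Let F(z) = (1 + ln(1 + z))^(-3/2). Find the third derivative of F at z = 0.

-219/8

Let u equal the inner series; expand the outer function in u and truncate.
From the series, [z^3] F = -73/16; multiply by 3! = 6 to get -219/8.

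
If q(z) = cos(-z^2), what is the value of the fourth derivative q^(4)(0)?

-12

The coefficient of z^4 in the expansion is -1/2, so q^(4)(0) = 4! * (-1/2) = -12.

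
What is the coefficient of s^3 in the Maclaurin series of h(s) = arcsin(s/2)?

1/48

h(0) = 0
h′(0) = 1/2
h′′(0) = 0
h′′′(0) = 1/8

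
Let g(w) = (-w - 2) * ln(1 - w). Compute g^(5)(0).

78

Distribute the polynomial across the series and collect like powers.
From the series, [w^5] g = 13/20; multiply by 5! = 120 to get 78.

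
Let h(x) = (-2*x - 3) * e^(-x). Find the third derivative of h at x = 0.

-3

Distribute the polynomial across the series and collect like powers.
From the series, [x^3] h = -1/2; multiply by 3! = 6 to get -3.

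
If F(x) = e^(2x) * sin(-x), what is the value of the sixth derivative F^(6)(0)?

Expand each factor separately, then convolve coefficients.
The coefficient of x^6 in the expansion is -11/180, so F^(6)(0) = 6! * (-11/180) = -44.

-44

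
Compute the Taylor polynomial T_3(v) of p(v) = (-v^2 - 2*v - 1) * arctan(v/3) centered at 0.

Distribute the polynomial across the series and collect like powers.
p(0) = 0
p′(0) = -1/3
p′′(0) = -4/3
p′′′(0) = -52/27

-26*v^3/81 - 2*v^2/3 - v/3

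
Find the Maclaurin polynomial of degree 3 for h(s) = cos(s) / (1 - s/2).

Expand each factor separately, then convolve coefficients.
h(0) = 1
h′(0) = 1/2
h′′(0) = -1/2
h′′′(0) = -3/4
Then c_k = h^(k)(0)/k! gives each Taylor coefficient.

-s^3/8 - s^2/4 + s/2 + 1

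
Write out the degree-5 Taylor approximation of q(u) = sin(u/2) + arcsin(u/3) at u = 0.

59*u^5/103680 - 19*u^3/1296 + 5*u/6

Combine the two series term by term.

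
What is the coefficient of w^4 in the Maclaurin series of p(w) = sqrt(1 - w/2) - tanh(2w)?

-5/2048

Add the two expansions coefficient-wise.
p(0) = 1
p′(0) = -9/4
p′′(0) = -1/16
p′′′(0) = 1021/64
p^(4)(0) = -15/256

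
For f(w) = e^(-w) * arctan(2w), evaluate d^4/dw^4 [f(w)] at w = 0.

Expand each factor separately, then convolve coefficients.
The coefficient of w^4 in the expansion is 7/3, so f^(4)(0) = 4! * (7/3) = 56.

56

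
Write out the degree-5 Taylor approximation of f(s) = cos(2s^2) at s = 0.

[s^0] = 1;  [s^1] = 0;  [s^2] = 0;  [s^3] = 0;  [s^4] = -2;  [s^5] = 0.

1 - 2*s^4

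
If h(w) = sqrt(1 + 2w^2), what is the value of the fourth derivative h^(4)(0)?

-12

The coefficient of w^4 in the expansion is -1/2, so h^(4)(0) = 4! * (-1/2) = -12.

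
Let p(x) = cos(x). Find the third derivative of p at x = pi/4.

The coefficient of (x - pi/4)^3 in the expansion is sqrt(2)/12, so p′′′(pi/4) = 3! * (sqrt(2)/12) = sqrt(2)/2.

sqrt(2)/2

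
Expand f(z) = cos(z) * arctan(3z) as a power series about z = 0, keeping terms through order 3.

Take the Cauchy product of the two expansions.

-21*z^3/2 + 3*z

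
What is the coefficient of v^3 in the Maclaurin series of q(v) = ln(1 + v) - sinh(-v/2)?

17/48

Expand each term separately and add.
q(0) = 0
q′(0) = 3/2
q′′(0) = -1
q′′′(0) = 17/8
Then c_k = q^(k)(0)/k! gives each Taylor coefficient.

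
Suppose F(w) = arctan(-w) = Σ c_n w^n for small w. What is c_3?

1/3

[w^0] = 0;  [w^1] = -1;  [w^2] = 0;  [w^3] = 1/3.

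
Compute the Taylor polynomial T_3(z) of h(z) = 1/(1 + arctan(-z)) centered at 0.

2*z^3/3 + z^2 + z + 1

Compose series: expand the inner function first, then feed it into the outer expansion.
h(0) = 1
h′(0) = 1
h′′(0) = 2
h′′′(0) = 4
The Taylor polynomial is Σ h^(k)(0)/k! · z^k.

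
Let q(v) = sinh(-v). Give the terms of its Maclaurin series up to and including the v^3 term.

-v^3/6 - v

Use the known series and substitute for the argument.
[v^0] = 0;  [v^1] = -1;  [v^2] = 0;  [v^3] = -1/6.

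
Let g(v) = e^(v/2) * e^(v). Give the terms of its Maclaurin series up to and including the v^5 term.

81*v^5/1280 + 27*v^4/128 + 9*v^3/16 + 9*v^2/8 + 3*v/2 + 1

Write out both Maclaurin series and multiply, keeping only the needed powers.
g(0) = 1
g′(0) = 3/2
g′′(0) = 9/4
g′′′(0) = 27/8
g^(4)(0) = 81/16
g^(5)(0) = 243/32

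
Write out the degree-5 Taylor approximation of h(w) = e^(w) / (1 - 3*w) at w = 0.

5087*w^5/15 + 2713*w^4/24 + 113*w^3/3 + 25*w^2/2 + 4*w + 1

Expand 1/(denominator) as a geometric series and multiply by the numerator's series.
h(0) = 1
h′(0) = 4
h′′(0) = 25
h′′′(0) = 226
h^(4)(0) = 2713
h^(5)(0) = 40696
Then c_k = h^(k)(0)/k! gives each Taylor coefficient.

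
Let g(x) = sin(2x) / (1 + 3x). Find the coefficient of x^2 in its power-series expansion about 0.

Expand each factor separately, then convolve coefficients.

-6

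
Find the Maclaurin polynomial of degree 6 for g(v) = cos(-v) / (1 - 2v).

40439*v^6/720 + 337*v^5/12 + 337*v^4/24 + 7*v^3 + 7*v^2/2 + 2*v + 1

Write out both Maclaurin series and multiply, keeping only the needed powers.
g(0) = 1
g′(0) = 2
g′′(0) = 7
g′′′(0) = 42
g^(4)(0) = 337
g^(5)(0) = 3370
g^(6)(0) = 40439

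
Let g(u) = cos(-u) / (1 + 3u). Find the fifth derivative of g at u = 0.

-27555

Take the Cauchy product of the two expansions.
The coefficient of u^5 in the expansion is -1837/8, so g^(5)(0) = 5! * (-1837/8) = -27555.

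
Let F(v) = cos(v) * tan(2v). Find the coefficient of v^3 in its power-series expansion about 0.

5/3

Multiply the two series term by term and collect like powers.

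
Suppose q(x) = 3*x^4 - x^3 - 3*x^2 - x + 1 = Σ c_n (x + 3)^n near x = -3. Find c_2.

Use the known series and substitute for the argument.

168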